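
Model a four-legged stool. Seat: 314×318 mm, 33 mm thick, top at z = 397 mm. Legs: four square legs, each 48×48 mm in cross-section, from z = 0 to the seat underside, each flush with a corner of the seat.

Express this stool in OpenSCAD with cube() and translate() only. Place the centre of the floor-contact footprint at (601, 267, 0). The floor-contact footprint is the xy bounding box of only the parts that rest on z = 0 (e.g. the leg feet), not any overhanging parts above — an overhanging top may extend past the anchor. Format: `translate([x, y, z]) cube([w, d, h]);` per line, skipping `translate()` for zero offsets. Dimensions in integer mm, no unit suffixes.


translate([444, 108, 364]) cube([314, 318, 33]);
translate([444, 108, 0]) cube([48, 48, 364]);
translate([710, 108, 0]) cube([48, 48, 364]);
translate([444, 378, 0]) cube([48, 48, 364]);
translate([710, 378, 0]) cube([48, 48, 364]);


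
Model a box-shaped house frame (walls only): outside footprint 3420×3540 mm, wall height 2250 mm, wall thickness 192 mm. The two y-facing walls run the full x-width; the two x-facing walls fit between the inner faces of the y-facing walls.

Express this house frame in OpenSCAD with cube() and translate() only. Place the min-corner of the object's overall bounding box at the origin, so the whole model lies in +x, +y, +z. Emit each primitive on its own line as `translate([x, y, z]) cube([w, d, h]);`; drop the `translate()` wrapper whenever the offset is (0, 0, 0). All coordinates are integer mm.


cube([3420, 192, 2250]);
translate([0, 3348, 0]) cube([3420, 192, 2250]);
translate([0, 192, 0]) cube([192, 3156, 2250]);
translate([3228, 192, 0]) cube([192, 3156, 2250]);


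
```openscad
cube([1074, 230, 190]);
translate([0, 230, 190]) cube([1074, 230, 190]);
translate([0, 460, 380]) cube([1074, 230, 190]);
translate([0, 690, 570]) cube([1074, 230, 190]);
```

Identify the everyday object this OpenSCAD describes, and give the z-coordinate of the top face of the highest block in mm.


A staircase. The total rise is 760 mm.

4 identical blocks, each offset up and back from the previous — a staircase. Each step is 190 mm tall and there are 4 of them, so the total rise is 4 × 190 = 760 mm.


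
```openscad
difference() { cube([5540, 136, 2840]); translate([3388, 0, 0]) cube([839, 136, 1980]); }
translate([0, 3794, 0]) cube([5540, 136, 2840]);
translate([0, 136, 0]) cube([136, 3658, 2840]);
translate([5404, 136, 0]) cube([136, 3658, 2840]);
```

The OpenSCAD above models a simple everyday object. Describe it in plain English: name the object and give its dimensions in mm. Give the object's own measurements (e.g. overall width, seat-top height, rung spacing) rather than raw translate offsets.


A single room: four walls, each 2840 mm tall and 136 mm thick, enclosing an outside footprint 5540×3930 mm (x × y), no floor or roof. The front and back walls (−y and +y sides) run the full x-width; the side walls fit between their inner faces. A door opening 839 mm wide and 1980 mm tall is cut through the front wall from the floor up, its −x edge 3388 mm from the wall's −x end.


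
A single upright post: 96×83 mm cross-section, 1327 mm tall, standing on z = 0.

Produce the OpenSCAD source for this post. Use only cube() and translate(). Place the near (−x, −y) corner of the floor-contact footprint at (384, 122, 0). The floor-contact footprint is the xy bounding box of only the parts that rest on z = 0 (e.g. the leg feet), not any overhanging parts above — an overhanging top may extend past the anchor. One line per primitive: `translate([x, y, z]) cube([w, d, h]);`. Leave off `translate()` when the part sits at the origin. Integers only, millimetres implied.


translate([384, 122, 0]) cube([96, 83, 1327]);


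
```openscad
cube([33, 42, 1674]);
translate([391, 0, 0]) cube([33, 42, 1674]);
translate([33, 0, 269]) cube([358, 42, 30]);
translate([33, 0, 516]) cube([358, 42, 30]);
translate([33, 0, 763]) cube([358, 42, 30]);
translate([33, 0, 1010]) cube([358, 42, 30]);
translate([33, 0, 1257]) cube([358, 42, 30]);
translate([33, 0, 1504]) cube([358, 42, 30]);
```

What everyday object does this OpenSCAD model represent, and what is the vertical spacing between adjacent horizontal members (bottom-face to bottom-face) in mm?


A ladder. The rung spacing is 247 mm.

Two tall 33×42 posts with 6 short bars between them — a ladder. Adjacent rungs sit at z = 269 and z = 516, so the spacing is 516 − 269 = 247 mm.


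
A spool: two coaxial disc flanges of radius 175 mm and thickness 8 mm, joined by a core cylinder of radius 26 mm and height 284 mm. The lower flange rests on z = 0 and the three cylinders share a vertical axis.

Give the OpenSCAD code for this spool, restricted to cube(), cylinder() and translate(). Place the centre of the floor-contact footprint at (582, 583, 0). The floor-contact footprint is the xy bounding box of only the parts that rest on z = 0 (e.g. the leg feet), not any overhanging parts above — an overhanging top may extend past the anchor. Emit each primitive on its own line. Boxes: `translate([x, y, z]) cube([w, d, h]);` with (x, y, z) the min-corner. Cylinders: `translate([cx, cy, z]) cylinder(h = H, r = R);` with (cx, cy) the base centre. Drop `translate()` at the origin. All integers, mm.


translate([582, 583, 0]) cylinder(h = 8, r = 175);
translate([582, 583, 8]) cylinder(h = 284, r = 26);
translate([582, 583, 292]) cylinder(h = 8, r = 175);


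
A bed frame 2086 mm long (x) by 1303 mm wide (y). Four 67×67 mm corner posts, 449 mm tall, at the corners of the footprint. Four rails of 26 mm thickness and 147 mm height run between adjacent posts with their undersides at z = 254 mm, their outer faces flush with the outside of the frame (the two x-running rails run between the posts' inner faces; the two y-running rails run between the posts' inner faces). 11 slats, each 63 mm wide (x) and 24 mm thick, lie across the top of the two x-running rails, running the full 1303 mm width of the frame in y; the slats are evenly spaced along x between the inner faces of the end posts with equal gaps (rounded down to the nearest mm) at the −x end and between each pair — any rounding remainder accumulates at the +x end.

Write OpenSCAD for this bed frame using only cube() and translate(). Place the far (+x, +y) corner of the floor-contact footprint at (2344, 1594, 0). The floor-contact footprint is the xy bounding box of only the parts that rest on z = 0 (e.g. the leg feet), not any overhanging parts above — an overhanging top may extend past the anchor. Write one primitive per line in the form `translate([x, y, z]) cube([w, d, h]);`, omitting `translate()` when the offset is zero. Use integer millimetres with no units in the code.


translate([258, 291, 0]) cube([67, 67, 449]);
translate([258, 1527, 0]) cube([67, 67, 449]);
translate([2277, 291, 0]) cube([67, 67, 449]);
translate([2277, 1527, 0]) cube([67, 67, 449]);
translate([325, 291, 254]) cube([1952, 26, 147]);
translate([325, 1568, 254]) cube([1952, 26, 147]);
translate([258, 358, 254]) cube([26, 1169, 147]);
translate([2318, 358, 254]) cube([26, 1169, 147]);
translate([429, 291, 401]) cube([63, 1303, 24]);
translate([596, 291, 401]) cube([63, 1303, 24]);
translate([763, 291, 401]) cube([63, 1303, 24]);
translate([930, 291, 401]) cube([63, 1303, 24]);
translate([1097, 291, 401]) cube([63, 1303, 24]);
translate([1264, 291, 401]) cube([63, 1303, 24]);
translate([1431, 291, 401]) cube([63, 1303, 24]);
translate([1598, 291, 401]) cube([63, 1303, 24]);
translate([1765, 291, 401]) cube([63, 1303, 24]);
translate([1932, 291, 401]) cube([63, 1303, 24]);
translate([2099, 291, 401]) cube([63, 1303, 24]);


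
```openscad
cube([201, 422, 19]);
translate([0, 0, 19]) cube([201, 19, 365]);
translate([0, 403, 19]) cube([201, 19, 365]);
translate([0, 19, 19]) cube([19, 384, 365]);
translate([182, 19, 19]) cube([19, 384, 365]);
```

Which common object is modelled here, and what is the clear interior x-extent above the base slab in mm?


An open box. The internal width is 163 mm.

A 201×422 base slab with four walls standing on it — an open box. The base is 201 mm wide and the walls are 19 mm thick, so the internal width is 201 − 2 × 19 = 163 mm.


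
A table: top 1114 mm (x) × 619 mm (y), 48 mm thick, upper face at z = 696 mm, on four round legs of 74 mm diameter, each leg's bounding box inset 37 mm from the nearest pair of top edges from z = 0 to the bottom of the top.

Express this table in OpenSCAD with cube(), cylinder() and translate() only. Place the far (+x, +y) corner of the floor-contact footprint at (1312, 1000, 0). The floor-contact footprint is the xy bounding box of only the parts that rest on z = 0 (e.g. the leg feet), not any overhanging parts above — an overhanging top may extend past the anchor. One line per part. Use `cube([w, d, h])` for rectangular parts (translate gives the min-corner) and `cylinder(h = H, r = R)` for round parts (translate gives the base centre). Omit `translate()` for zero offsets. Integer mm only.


// leg_h = 696 - 48 = 648
translate([235, 418, 648]) cube([1114, 619, 48]);
translate([309, 492, 0]) cylinder(h = 648, r = 37);
translate([1275, 492, 0]) cylinder(h = 648, r = 37);
translate([309, 963, 0]) cylinder(h = 648, r = 37);
translate([1275, 963, 0]) cylinder(h = 648, r = 37);


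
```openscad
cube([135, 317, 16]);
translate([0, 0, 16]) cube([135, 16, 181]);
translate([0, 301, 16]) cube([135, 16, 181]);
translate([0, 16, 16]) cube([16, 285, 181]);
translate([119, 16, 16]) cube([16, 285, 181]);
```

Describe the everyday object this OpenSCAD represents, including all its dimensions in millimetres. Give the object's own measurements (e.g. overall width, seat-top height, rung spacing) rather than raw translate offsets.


An open-topped rectangular box: outside dimensions 135×317×197 mm, with a uniform wall and base thickness of 16 mm. The base is a full 135×317 slab on the floor; four walls sit on top of the base. The front and back walls (the −y and +y sides) span the full width; the two side walls fit between them.


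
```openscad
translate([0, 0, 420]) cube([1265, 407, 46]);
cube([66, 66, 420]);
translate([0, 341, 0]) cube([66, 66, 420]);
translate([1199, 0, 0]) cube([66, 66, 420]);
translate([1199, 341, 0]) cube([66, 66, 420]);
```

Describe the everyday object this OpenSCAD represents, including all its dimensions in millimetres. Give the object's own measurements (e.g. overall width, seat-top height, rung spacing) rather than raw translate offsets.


A bench: a 1265×407 mm seat slab, 46 mm thick, top at z = 466 mm, on four 66×66 mm square legs flush with the seat corners and standing on z = 0.


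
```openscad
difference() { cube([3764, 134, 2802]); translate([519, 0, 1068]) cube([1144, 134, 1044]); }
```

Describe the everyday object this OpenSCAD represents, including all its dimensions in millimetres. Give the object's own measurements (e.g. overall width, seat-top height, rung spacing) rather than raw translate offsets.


A wall 3764 mm long (x), 134 mm thick (y), 2802 mm tall, with a rectangular window opening cut through it. The opening is 1144 mm wide and 1044 mm tall; its sill is at z = 1068 mm and its near (−x) edge is 519 mm from the wall's −x end. The opening passes through the full wall thickness.


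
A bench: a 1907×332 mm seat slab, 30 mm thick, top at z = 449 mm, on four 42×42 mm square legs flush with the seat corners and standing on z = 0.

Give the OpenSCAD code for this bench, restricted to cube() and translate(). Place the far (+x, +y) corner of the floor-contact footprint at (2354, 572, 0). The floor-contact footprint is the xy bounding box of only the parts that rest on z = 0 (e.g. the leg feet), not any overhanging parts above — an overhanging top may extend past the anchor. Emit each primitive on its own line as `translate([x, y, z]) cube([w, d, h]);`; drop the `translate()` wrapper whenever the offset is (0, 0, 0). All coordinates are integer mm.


translate([447, 240, 419]) cube([1907, 332, 30]);
translate([447, 240, 0]) cube([42, 42, 419]);
translate([447, 530, 0]) cube([42, 42, 419]);
translate([2312, 240, 0]) cube([42, 42, 419]);
translate([2312, 530, 0]) cube([42, 42, 419]);


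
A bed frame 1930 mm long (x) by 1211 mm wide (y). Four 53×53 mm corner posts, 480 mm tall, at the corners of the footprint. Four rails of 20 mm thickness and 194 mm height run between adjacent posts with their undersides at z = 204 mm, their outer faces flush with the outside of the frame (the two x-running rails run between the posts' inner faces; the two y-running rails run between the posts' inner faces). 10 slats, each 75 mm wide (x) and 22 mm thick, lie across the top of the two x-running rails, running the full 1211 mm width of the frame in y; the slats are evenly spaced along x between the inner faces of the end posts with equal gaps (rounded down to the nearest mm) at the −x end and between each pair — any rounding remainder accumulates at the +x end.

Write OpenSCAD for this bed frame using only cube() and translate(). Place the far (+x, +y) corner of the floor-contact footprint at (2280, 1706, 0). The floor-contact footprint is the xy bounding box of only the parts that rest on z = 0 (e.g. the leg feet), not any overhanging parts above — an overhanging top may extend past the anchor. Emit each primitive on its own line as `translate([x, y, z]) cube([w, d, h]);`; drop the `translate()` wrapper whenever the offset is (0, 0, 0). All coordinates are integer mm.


translate([350, 495, 0]) cube([53, 53, 480]);
translate([350, 1653, 0]) cube([53, 53, 480]);
translate([2227, 495, 0]) cube([53, 53, 480]);
translate([2227, 1653, 0]) cube([53, 53, 480]);
translate([403, 495, 204]) cube([1824, 20, 194]);
translate([403, 1686, 204]) cube([1824, 20, 194]);
translate([350, 548, 204]) cube([20, 1105, 194]);
translate([2260, 548, 204]) cube([20, 1105, 194]);
translate([500, 495, 398]) cube([75, 1211, 22]);
translate([672, 495, 398]) cube([75, 1211, 22]);
translate([844, 495, 398]) cube([75, 1211, 22]);
translate([1016, 495, 398]) cube([75, 1211, 22]);
translate([1188, 495, 398]) cube([75, 1211, 22]);
translate([1360, 495, 398]) cube([75, 1211, 22]);
translate([1532, 495, 398]) cube([75, 1211, 22]);
translate([1704, 495, 398]) cube([75, 1211, 22]);
translate([1876, 495, 398]) cube([75, 1211, 22]);
translate([2048, 495, 398]) cube([75, 1211, 22]);


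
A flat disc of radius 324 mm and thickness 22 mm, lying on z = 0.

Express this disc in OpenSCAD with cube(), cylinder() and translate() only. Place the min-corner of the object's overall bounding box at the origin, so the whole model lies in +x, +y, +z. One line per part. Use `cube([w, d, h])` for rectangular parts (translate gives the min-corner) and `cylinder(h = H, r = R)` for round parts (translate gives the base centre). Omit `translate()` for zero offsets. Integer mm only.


translate([324, 324, 0]) cylinder(h = 22, r = 324);


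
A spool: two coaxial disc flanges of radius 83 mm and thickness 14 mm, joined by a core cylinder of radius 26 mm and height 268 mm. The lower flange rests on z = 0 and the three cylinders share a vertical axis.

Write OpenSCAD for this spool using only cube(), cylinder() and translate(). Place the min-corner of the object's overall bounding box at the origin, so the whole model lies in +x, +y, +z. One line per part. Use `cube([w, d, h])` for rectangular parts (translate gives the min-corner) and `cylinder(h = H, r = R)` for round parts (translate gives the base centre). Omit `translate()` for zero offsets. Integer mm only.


translate([83, 83, 0]) cylinder(h = 14, r = 83);
translate([83, 83, 14]) cylinder(h = 268, r = 26);
translate([83, 83, 282]) cylinder(h = 14, r = 83);


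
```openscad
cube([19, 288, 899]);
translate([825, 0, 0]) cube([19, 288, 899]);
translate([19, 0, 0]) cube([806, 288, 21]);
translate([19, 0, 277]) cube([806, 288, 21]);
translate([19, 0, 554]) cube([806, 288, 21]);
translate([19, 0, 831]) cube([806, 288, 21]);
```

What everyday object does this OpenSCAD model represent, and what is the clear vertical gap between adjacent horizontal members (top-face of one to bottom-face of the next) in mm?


A bookshelf. The clear shelf gap is 256 mm.

Two tall side panels with 4 horizontal boards between them — a bookshelf. The first two shelf undersides are at z = 0 and z = 277; with shelf thickness 21, the clear gap is 277 − 0 − 21 = 256 mm.


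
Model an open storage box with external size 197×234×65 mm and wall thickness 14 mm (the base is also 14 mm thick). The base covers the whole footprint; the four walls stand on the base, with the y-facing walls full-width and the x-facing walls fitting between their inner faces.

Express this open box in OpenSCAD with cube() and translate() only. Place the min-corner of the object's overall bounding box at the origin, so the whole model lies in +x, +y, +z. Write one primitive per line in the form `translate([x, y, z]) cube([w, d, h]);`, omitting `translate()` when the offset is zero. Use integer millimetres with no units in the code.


cube([197, 234, 14]);
translate([0, 0, 14]) cube([197, 14, 51]);
translate([0, 220, 14]) cube([197, 14, 51]);
translate([0, 14, 14]) cube([14, 206, 51]);
translate([183, 14, 14]) cube([14, 206, 51]);


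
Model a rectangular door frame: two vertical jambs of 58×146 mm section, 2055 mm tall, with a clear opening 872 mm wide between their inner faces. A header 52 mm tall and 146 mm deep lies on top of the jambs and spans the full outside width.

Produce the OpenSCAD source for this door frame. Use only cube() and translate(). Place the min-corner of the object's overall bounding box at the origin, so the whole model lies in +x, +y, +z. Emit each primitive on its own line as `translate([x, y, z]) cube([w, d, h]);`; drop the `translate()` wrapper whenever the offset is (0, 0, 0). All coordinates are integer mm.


cube([58, 146, 2055]);
translate([930, 0, 0]) cube([58, 146, 2055]);
translate([0, 0, 2055]) cube([988, 146, 52]);


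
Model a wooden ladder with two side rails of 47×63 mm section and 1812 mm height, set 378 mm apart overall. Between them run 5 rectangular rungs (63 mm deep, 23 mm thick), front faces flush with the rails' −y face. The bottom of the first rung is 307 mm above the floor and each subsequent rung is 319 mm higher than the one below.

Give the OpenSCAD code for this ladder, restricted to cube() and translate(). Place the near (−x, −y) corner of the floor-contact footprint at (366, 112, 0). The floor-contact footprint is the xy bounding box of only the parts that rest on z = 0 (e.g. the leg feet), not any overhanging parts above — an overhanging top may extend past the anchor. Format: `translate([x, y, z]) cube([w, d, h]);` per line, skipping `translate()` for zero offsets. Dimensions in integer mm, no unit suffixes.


// rung span = 378 - 2*47 = 284
// rung[k] z = 307 + k*319
translate([366, 112, 0]) cube([47, 63, 1812]);
translate([697, 112, 0]) cube([47, 63, 1812]);
translate([413, 112, 307]) cube([284, 63, 23]);
translate([413, 112, 626]) cube([284, 63, 23]);
translate([413, 112, 945]) cube([284, 63, 23]);
translate([413, 112, 1264]) cube([284, 63, 23]);
translate([413, 112, 1583]) cube([284, 63, 23]);


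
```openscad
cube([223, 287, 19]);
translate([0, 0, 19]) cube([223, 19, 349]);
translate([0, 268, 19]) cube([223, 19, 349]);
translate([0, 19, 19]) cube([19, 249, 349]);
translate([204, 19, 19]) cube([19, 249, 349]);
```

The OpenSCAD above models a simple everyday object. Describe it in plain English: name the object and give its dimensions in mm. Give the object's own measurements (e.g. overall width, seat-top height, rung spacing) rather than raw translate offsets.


An open-topped rectangular box: outside dimensions 223×287×368 mm, with a uniform wall and base thickness of 19 mm. The base is a full 223×287 slab on the floor; four walls sit on top of the base. The front and back walls (the −y and +y sides) span the full width; the two side walls fit between them.


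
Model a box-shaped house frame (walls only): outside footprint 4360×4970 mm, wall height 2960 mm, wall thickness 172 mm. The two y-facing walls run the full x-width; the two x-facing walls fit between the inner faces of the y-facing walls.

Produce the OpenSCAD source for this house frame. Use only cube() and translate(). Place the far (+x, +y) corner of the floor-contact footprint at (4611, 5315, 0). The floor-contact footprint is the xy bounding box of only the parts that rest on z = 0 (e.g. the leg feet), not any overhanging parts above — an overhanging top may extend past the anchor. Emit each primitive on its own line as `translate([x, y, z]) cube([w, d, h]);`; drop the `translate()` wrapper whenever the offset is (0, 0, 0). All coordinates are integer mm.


translate([251, 345, 0]) cube([4360, 172, 2960]);
translate([251, 5143, 0]) cube([4360, 172, 2960]);
translate([251, 517, 0]) cube([172, 4626, 2960]);
translate([4439, 517, 0]) cube([172, 4626, 2960]);


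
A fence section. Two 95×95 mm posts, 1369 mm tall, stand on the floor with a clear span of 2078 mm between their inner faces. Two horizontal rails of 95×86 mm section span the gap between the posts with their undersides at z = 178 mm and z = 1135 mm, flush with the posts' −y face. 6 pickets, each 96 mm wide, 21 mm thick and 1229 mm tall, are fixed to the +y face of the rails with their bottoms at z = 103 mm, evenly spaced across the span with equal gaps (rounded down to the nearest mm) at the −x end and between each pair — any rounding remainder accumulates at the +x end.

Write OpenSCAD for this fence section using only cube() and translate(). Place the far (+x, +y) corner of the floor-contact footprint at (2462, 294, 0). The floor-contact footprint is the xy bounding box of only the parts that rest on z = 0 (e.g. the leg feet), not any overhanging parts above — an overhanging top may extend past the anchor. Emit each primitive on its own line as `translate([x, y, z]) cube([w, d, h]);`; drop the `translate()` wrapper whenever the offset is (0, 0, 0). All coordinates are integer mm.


translate([194, 199, 0]) cube([95, 95, 1369]);
translate([2367, 199, 0]) cube([95, 95, 1369]);
translate([289, 199, 178]) cube([2078, 95, 86]);
translate([289, 199, 1135]) cube([2078, 95, 86]);
translate([503, 294, 103]) cube([96, 21, 1229]);
translate([813, 294, 103]) cube([96, 21, 1229]);
translate([1123, 294, 103]) cube([96, 21, 1229]);
translate([1433, 294, 103]) cube([96, 21, 1229]);
translate([1743, 294, 103]) cube([96, 21, 1229]);
translate([2053, 294, 103]) cube([96, 21, 1229]);


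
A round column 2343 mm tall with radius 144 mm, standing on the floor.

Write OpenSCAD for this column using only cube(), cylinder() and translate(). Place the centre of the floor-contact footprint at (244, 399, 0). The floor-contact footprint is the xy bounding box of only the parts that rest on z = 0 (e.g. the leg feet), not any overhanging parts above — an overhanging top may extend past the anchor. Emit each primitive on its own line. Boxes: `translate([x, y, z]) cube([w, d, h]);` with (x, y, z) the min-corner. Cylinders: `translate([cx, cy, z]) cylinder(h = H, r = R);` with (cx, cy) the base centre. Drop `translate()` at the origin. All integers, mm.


translate([244, 399, 0]) cylinder(h = 2343, r = 144);


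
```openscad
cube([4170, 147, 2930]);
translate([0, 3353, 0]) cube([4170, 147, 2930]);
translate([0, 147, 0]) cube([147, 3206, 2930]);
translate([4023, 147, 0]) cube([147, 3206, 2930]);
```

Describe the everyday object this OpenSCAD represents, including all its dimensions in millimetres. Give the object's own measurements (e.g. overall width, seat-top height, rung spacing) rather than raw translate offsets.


The wall frame of a small rectangular building: four walls, each 2930 mm tall and 147 mm thick, enclosing a footprint 4170 mm (x) by 3500 mm (y) outside-to-outside, with no floor or roof. The front and back walls (the −y and +y sides) span the full width; the two side walls fit between them.


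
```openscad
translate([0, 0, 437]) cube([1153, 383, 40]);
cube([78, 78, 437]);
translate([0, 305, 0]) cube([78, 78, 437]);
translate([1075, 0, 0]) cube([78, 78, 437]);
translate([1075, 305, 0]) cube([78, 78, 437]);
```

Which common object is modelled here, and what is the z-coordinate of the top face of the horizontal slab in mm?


A bench. The seat-top height is 477 mm.

A long slab on four corner posts — a bench. The slab sits at z = 437 with thickness 40, so the top is 437 + 40 = 477 mm.


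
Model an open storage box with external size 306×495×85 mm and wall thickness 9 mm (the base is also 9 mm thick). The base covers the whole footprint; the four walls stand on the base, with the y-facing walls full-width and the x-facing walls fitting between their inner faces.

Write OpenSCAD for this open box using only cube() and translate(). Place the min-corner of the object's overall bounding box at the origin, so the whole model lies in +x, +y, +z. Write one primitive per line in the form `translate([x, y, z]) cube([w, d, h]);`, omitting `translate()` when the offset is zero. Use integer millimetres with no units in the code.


cube([306, 495, 9]);
translate([0, 0, 9]) cube([306, 9, 76]);
translate([0, 486, 9]) cube([306, 9, 76]);
translate([0, 9, 9]) cube([9, 477, 76]);
translate([297, 9, 9]) cube([9, 477, 76]);


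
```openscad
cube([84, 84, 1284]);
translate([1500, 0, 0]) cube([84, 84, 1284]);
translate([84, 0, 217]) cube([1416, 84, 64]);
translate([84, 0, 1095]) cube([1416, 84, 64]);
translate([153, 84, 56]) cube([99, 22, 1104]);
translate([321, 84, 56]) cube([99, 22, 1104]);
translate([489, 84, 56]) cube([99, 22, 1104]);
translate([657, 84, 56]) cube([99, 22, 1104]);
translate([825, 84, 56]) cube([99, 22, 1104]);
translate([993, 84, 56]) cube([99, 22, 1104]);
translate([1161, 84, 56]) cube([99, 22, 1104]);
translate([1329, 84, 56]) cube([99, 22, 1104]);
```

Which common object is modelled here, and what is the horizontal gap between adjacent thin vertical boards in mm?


A fence section. The picket gap is 69 mm.

Two posts, two rails, 8 pickets — a fence section. Span 1416 mm holds 8 pickets of 99 mm with 9 equal gaps: ⌊(1416 − 8·99) / 9⌋ = 69 mm.


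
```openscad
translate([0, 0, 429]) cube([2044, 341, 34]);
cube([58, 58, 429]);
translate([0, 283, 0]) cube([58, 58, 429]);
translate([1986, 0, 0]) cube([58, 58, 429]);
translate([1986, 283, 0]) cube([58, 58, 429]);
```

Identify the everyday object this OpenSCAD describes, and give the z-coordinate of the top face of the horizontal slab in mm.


A bench. The seat-top height is 463 mm.

A long slab on four corner posts — a bench. The slab sits at z = 429 with thickness 34, so the top is 429 + 34 = 463 mm.


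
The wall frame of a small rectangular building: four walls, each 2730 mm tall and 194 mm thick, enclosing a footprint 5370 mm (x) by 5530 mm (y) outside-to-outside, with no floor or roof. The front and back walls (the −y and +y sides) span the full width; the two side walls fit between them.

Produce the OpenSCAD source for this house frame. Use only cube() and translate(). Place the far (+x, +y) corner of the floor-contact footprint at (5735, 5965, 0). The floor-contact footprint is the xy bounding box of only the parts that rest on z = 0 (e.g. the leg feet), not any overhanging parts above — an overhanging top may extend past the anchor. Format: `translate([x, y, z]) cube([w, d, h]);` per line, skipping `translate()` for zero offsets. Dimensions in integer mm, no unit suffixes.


translate([365, 435, 0]) cube([5370, 194, 2730]);
translate([365, 5771, 0]) cube([5370, 194, 2730]);
translate([365, 629, 0]) cube([194, 5142, 2730]);
translate([5541, 629, 0]) cube([194, 5142, 2730]);


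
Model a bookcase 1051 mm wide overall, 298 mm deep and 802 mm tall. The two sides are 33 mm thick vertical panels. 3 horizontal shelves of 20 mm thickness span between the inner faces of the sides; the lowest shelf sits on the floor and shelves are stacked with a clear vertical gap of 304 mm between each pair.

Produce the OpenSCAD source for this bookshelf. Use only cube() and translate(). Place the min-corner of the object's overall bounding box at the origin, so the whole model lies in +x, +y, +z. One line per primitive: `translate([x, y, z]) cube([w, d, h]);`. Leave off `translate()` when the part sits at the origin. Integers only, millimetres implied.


cube([33, 298, 802]);
translate([1018, 0, 0]) cube([33, 298, 802]);
translate([33, 0, 0]) cube([985, 298, 20]);
translate([33, 0, 324]) cube([985, 298, 20]);
translate([33, 0, 648]) cube([985, 298, 20]);


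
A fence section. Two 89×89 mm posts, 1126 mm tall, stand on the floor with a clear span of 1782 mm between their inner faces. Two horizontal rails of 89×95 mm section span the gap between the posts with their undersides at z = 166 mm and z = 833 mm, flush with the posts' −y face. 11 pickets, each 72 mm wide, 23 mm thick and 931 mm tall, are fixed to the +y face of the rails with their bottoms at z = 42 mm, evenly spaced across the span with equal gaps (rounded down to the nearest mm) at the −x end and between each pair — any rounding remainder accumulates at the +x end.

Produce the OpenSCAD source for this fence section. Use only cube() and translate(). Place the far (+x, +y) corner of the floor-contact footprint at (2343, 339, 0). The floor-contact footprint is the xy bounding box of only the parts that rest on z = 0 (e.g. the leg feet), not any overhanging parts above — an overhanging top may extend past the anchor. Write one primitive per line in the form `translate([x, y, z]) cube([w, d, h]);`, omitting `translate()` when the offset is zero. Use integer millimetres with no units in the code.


translate([383, 250, 0]) cube([89, 89, 1126]);
translate([2254, 250, 0]) cube([89, 89, 1126]);
translate([472, 250, 166]) cube([1782, 89, 95]);
translate([472, 250, 833]) cube([1782, 89, 95]);
translate([554, 339, 42]) cube([72, 23, 931]);
translate([708, 339, 42]) cube([72, 23, 931]);
translate([862, 339, 42]) cube([72, 23, 931]);
translate([1016, 339, 42]) cube([72, 23, 931]);
translate([1170, 339, 42]) cube([72, 23, 931]);
translate([1324, 339, 42]) cube([72, 23, 931]);
translate([1478, 339, 42]) cube([72, 23, 931]);
translate([1632, 339, 42]) cube([72, 23, 931]);
translate([1786, 339, 42]) cube([72, 23, 931]);
translate([1940, 339, 42]) cube([72, 23, 931]);
translate([2094, 339, 42]) cube([72, 23, 931]);


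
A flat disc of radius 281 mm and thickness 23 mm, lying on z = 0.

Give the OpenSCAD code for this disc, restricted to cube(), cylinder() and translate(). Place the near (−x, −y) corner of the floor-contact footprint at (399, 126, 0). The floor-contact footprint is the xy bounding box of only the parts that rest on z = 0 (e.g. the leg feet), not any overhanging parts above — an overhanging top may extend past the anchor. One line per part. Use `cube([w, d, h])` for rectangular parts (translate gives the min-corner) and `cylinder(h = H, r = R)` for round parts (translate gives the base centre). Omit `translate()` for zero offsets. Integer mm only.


translate([680, 407, 0]) cylinder(h = 23, r = 281);


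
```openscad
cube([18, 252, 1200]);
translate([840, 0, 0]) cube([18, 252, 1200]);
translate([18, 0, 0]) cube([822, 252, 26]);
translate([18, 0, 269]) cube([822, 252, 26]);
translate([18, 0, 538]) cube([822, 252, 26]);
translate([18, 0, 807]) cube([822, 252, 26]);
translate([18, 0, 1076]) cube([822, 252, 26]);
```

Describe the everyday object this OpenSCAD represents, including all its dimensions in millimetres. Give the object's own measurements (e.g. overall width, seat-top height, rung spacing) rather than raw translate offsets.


An open bookshelf. Two side panels, each 18 mm thick, 252 mm deep and 1200 mm tall, stand 858 mm apart (outside-to-outside). Between them sit 5 shelves, each 26 mm thick and 252 mm deep, spanning the full gap between the sides. The bottom shelf rests on the floor (its underside at z = 0) and the clear gap between one shelf's top and the next shelf's underside is 243 mm.


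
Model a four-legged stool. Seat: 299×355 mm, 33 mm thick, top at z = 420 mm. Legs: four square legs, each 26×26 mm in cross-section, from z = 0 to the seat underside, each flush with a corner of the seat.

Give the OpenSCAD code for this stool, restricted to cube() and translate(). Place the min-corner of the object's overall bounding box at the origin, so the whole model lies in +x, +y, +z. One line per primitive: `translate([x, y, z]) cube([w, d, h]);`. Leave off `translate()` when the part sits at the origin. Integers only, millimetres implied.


translate([0, 0, 387]) cube([299, 355, 33]);
cube([26, 26, 387]);
translate([273, 0, 0]) cube([26, 26, 387]);
translate([0, 329, 0]) cube([26, 26, 387]);
translate([273, 329, 0]) cube([26, 26, 387]);


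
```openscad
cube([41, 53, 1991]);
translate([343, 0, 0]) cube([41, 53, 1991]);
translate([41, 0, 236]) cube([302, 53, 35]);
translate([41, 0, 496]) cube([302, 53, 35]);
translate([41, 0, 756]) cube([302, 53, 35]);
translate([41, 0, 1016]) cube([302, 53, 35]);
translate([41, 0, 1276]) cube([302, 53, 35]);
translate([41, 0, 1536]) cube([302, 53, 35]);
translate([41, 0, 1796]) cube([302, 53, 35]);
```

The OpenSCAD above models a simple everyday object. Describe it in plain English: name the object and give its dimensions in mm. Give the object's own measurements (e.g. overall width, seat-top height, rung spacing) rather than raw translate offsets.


A straight ladder. Two 41×53 mm vertical rails, 1991 mm tall, stand 384 mm apart (outside-to-outside) with their front faces coplanar on the −y side. 7 rungs, each 53 mm deep and 35 mm tall, span between the inner faces of the rails, front faces flush with the rails. The lowest rung's underside is at z = 236 mm and rungs are spaced 260 mm apart (underside to underside).


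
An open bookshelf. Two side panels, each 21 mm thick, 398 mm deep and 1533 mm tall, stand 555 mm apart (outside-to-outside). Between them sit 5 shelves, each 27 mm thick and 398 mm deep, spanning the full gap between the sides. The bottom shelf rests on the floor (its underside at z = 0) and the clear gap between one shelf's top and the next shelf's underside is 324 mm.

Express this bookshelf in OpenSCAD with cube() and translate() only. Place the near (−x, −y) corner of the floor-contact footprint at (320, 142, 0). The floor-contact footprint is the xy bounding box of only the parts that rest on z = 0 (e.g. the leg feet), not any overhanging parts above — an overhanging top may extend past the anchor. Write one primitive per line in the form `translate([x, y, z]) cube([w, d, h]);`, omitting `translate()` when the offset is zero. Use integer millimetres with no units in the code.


translate([320, 142, 0]) cube([21, 398, 1533]);
translate([854, 142, 0]) cube([21, 398, 1533]);
translate([341, 142, 0]) cube([513, 398, 27]);
translate([341, 142, 351]) cube([513, 398, 27]);
translate([341, 142, 702]) cube([513, 398, 27]);
translate([341, 142, 1053]) cube([513, 398, 27]);
translate([341, 142, 1404]) cube([513, 398, 27]);


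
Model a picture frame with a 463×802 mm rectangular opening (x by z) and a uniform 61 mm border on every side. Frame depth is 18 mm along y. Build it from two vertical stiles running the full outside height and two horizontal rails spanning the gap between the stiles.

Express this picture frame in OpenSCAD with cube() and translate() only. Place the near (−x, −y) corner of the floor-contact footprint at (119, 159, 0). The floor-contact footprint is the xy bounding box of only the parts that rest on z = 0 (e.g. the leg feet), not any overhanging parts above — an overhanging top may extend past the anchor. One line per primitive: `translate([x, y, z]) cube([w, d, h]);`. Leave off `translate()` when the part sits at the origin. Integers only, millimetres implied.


translate([119, 159, 0]) cube([61, 18, 924]);
translate([643, 159, 0]) cube([61, 18, 924]);
translate([180, 159, 0]) cube([463, 18, 61]);
translate([180, 159, 863]) cube([463, 18, 61]);


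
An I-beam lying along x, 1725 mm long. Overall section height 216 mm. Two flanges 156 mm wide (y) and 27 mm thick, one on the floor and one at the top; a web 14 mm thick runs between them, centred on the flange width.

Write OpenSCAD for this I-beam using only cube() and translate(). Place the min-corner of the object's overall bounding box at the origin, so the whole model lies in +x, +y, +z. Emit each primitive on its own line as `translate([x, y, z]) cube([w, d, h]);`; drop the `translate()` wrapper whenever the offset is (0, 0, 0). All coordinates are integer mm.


cube([1725, 156, 27]);
translate([0, 71, 27]) cube([1725, 14, 162]);
translate([0, 0, 189]) cube([1725, 156, 27]);


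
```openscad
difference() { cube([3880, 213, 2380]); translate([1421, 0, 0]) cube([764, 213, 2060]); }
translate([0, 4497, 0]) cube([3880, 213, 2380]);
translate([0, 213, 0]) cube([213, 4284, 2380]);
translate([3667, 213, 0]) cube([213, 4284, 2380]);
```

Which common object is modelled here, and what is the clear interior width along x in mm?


A single room. The interior width is 3454 mm.

Four walls enclosing a rectangle with a door in the front wall — a room. Outside width 3880 minus two 213 mm walls gives 3454 mm.


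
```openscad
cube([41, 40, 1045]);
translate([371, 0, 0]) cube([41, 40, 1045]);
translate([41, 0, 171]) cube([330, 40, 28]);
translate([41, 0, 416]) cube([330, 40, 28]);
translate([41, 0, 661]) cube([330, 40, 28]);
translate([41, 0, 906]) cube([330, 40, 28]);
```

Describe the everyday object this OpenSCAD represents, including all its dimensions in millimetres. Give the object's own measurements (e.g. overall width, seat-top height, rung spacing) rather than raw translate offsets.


A straight ladder. Two 41×40 mm vertical rails, 1045 mm tall, stand 412 mm apart (outside-to-outside) with their front faces coplanar on the −y side. 4 rungs, each 40 mm deep and 28 mm tall, span between the inner faces of the rails, front faces flush with the rails. The lowest rung's underside is at z = 171 mm and rungs are spaced 245 mm apart (underside to underside).


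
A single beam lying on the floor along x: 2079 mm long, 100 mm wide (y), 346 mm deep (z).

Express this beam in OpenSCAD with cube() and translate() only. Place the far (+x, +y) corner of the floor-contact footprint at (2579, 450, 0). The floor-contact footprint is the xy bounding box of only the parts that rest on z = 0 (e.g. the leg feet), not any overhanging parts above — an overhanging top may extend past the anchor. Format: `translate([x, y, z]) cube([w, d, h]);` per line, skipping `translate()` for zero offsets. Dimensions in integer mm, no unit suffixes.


translate([500, 350, 0]) cube([2079, 100, 346]);


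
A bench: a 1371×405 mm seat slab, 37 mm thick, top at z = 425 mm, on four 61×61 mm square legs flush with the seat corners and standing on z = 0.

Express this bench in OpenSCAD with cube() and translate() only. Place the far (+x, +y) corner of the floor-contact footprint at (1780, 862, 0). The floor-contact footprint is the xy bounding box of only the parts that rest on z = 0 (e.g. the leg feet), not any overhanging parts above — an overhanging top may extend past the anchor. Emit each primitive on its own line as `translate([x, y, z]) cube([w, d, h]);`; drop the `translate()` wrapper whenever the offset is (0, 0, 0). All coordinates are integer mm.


translate([409, 457, 388]) cube([1371, 405, 37]);
translate([409, 457, 0]) cube([61, 61, 388]);
translate([409, 801, 0]) cube([61, 61, 388]);
translate([1719, 457, 0]) cube([61, 61, 388]);
translate([1719, 801, 0]) cube([61, 61, 388]);


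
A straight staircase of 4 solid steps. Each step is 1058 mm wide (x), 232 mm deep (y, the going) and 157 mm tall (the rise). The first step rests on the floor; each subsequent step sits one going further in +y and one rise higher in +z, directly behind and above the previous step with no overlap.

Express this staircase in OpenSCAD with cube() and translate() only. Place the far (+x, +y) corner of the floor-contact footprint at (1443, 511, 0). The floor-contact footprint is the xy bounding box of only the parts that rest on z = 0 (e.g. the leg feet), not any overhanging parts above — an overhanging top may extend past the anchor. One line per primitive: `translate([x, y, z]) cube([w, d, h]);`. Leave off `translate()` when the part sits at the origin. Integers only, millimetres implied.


translate([385, 279, 0]) cube([1058, 232, 157]);
translate([385, 511, 157]) cube([1058, 232, 157]);
translate([385, 743, 314]) cube([1058, 232, 157]);
translate([385, 975, 471]) cube([1058, 232, 157]);
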